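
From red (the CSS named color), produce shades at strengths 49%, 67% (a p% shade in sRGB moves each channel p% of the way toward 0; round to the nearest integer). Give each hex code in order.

#820000, #540000

CSS red is rgb(255, 0, 0).
49%: (255 − 124.95 = 130.05→130, 0→0, 0→0) → #820000
67%: (255 − 170.85 = 84.15→84, 0→0, 0→0) → #540000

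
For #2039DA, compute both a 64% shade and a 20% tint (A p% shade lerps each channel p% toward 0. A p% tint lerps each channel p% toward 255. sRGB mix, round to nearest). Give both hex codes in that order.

#0C154E, #4D61E1

#2039DA is rgb(32, 57, 218).
64% shade:
  R: 32 + 0.64×(0−32) = 32 − 20.48 = 11.52 → 12
  G: 57 + 0.64×(0−57) = 57 − 36.48 = 20.52 → 21
  B: 218 + 0.64×(0−218) = 218 − 139.52 = 78.48 → 78
  → #0C154E
20% tint:
  R: 32 + 44.6 = 76.6 → 77
  G: 57 + 0.2×(255−57) = 57 + 39.6 = 96.6 → 97
  B: 218 + 0.2×(255−218) = 218 + 7.4 = 225.4 → 225
  → #4D61E1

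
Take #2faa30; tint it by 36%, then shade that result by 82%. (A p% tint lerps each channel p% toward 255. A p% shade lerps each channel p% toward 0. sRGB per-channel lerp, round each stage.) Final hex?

#162416

#2faa30 is rgb(47, 170, 48).
Lerp each channel 36% toward 255:
  R: 47 + 0.36×(255−47) = 47 + 74.88 = 121.88 → 122
  G: 170 + 30.6 = 200.6 → 201
  B: 48 + 0.36×(255−48) = 48 + 74.52 = 122.52 → 123
After the tint: rgb(122, 201, 123) = #7ac97b.
Per channel, c → c + 0.82(0 − c):
  R: 122 − 100.04 = 21.96 → 22
  G: 201 + 0.82×(0−201) = 201 − 164.82 = 36.18 → 36
  B: 123 + 0.82×(0−123) = 123 − 100.86 = 22.14 → 22
rgb(22, 36, 22) = #162416.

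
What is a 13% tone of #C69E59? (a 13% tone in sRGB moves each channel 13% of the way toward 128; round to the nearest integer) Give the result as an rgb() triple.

#C69E59 is rgb(198, 158, 89).
A 13% tone moves each channel 13% toward 128:
  R: 198 + 0.13×(128−198) = 198 − 9.1 = 188.9 → 189
  G: 158 − 3.9 = 154.1 → 154
  B: 89 + 5.07 = 94.07 → 94

rgb(189, 154, 94)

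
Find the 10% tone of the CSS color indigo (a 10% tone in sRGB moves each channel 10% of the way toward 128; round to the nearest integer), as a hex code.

CSS indigo is rgb(75, 0, 130).
A 10% tone moves each channel 10% toward 128:
  R: 75 + 0.1×(128−75) = 75 + 5.3 = 80.3 → 80
  G: 0 + 12.8 = 12.8 → 13
  B: 130 + 0.1×(128−130) = 130 − 0.2 = 129.8 → 130
rgb(80, 13, 130) = #500d82.

#500d82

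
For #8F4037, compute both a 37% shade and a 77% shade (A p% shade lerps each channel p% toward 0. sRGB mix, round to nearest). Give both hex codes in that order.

#8F4037 is rgb(143, 64, 55).
37% shade:
  R: 143 − 52.91 = 90.09 → 90
  G: 64 + 0.37×(0−64) = 64 − 23.68 = 40.32 → 40
  B: 55 − 20.35 = 34.65 → 35
  → #5A2823
77% shade:
  R: 143 + 0.77×(0−143) = 143 − 110.11 = 32.89 → 33
  G: 64 + 0.77×(0−64) = 64 − 49.28 = 14.72 → 15
  B: 55 − 42.35 = 12.65 → 13
  → #210F0D

#5A2823, #210F0D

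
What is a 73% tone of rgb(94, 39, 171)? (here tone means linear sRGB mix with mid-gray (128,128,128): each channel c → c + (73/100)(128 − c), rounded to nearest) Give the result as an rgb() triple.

Per channel, c → c + 0.73(128 − c):
  R: 94 + 0.73×(128−94) = 94 + 24.82 = 118.82 → 119
  G: 39 + 0.73×(128−39) = 39 + 64.97 = 103.97 → 104
  B: 171 − 31.39 = 139.61 → 140

rgb(119, 104, 140)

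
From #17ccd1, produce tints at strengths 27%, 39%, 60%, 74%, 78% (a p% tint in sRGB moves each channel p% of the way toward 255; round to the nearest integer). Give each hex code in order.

#56dadd, #71e0e3, #a2ebed, #c3f2f3, #ccf4f5

#17ccd1 is rgb(23, 204, 209).
27%: (23 + 62.64 = 85.64→86, 204 + 13.77 = 217.77→218, 209 + 12.42 = 221.42→221) → #56dadd
39%: (23 + 90.48 = 113.48→113, 204 + 19.89 = 223.89→224, 209 + 17.94 = 226.94→227) → #71e0e3
60%: (23 + 139.2 = 162.2→162, 204 + 30.6 = 234.6→235, 209 + 27.6 = 236.6→237) → #a2ebed
74%: (23 + 171.68 = 194.68→195, 204 + 37.74 = 241.74→242, 209 + 34.04 = 243.04→243) → #c3f2f3
78%: (23 + 180.96 = 203.96→204, 204 + 39.78 = 243.78→244, 209 + 35.88 = 244.88→245) → #ccf4f5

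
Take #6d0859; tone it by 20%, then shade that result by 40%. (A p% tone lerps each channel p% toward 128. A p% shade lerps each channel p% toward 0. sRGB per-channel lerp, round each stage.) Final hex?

#6d0859 is rgb(109, 8, 89).
Per channel, c → c + 0.2(128 − c):
  R: 109 + 0.2×(128−109) = 109 + 3.8 = 112.8 → 113
  G: 8 + 24 = 32 → 32
  B: 89 + 7.8 = 96.8 → 97
After the tone: rgb(113, 32, 97) = #712061.
Per channel, c → c + 0.4(0 − c):
  R: 113 + 0.4×(0−113) = 113 − 45.2 = 67.8 → 68
  G: 32 − 12.8 = 19.2 → 19
  B: 97 − 38.8 = 58.2 → 58
rgb(68, 19, 58) = #44133a.

#44133a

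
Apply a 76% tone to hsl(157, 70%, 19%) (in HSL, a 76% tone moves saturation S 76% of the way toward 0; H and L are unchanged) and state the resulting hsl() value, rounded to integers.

hsl(157, 17%, 19%)

S moves 76% from 70 toward 0: 70 − 53.2 = 16.8 → 17.
H and L are unchanged.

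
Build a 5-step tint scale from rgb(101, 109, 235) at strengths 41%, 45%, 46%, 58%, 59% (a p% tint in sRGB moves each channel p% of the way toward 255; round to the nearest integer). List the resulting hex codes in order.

41%: (101 + 63.14 = 164.14→164, 109 + 59.86 = 168.86→169, 235 + 8.2 = 243.2→243) → #A4A9F3
45%: (101 + 69.3 = 170.3→170, 109 + 65.7 = 174.7→175, 235 + 9 = 244→244) → #AAAFF4
46%: (101 + 70.84 = 171.84→172, 109 + 67.16 = 176.16→176, 235 + 9.2 = 244.2→244) → #ACB0F4
58%: (101 + 89.32 = 190.32→190, 109 + 84.68 = 193.68→194, 235 + 11.6 = 246.6→247) → #BEC2F7
59%: (101 + 90.86 = 191.86→192, 109 + 86.14 = 195.14→195, 235 + 11.8 = 246.8→247) → #C0C3F7

#A4A9F3, #AAAFF4, #ACB0F4, #BEC2F7, #C0C3F7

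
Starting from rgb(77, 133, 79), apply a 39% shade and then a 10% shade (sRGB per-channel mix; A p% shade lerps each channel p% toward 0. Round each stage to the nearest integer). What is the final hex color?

A 39% shade moves each channel 39% toward 0:
  R: 77 − 30.03 = 46.97 → 47
  G: 133 + 0.39×(0−133) = 133 − 51.87 = 81.13 → 81
  B: 79 + 0.39×(0−79) = 79 − 30.81 = 48.19 → 48
After the shade: rgb(47, 81, 48) = #2f5130.
Lerp each channel 10% toward 0:
  R: 47 + 0.1×(0−47) = 47 − 4.7 = 42.3 → 42
  G: 81 + 0.1×(0−81) = 81 − 8.1 = 72.9 → 73
  B: 48 − 4.8 = 43.2 → 43
rgb(42, 73, 43) = #2a492b.

#2a492b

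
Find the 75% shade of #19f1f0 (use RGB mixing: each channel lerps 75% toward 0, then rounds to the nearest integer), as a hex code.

#19f1f0 is rgb(25, 241, 240).
A 75% shade moves each channel 75% toward 0:
  R: 25 − 18.75 = 6.25 → 6
  G: 241 − 180.75 = 60.25 → 60
  B: 240 − 180 = 60 → 60
rgb(6, 60, 60) = #063c3c.

#063c3c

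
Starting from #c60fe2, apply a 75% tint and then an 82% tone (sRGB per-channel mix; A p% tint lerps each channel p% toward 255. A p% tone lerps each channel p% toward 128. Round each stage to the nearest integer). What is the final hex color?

#948c96

#c60fe2 is rgb(198, 15, 226).
A 75% tint moves each channel 75% toward 255:
  R: 198 + 0.75×(255−198) = 198 + 42.75 = 240.75 → 241
  G: 15 + 0.75×(255−15) = 15 + 180 = 195 → 195
  B: 226 + 0.75×(255−226) = 226 + 21.75 = 247.75 → 248
After the tint: rgb(241, 195, 248) = #f1c3f8.
Lerp each channel 82% toward 128:
  R: 241 + 0.82×(128−241) = 241 − 92.66 = 148.34 → 148
  G: 195 + 0.82×(128−195) = 195 − 54.94 = 140.06 → 140
  B: 248 + 0.82×(128−248) = 248 − 98.4 = 149.6 → 150
rgb(148, 140, 150) = #948c96.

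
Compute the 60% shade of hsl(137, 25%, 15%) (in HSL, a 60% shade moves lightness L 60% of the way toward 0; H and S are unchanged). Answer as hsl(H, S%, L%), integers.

hsl(137, 25%, 6%)

L moves 60% from 15 toward 0: 15 − 9 = 6 → 6.
H and S are unchanged.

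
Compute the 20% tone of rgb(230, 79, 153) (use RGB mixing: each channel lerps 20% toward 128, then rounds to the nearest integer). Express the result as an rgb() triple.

rgb(210, 89, 148)

Lerp each channel 20% toward 128:
  R: 230 − 20.4 = 209.6 → 210
  G: 79 + 9.8 = 88.8 → 89
  B: 153 + 0.2×(128−153) = 153 − 5 = 148 → 148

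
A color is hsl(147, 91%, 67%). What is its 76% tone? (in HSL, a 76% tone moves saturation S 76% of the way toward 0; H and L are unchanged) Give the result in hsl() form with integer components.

S moves 76% from 91 toward 0: 91 − 69.16 = 21.84 → 22.
H and L are unchanged.

hsl(147, 22%, 67%)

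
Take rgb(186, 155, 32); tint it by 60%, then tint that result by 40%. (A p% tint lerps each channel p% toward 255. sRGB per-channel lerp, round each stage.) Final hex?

A 60% tint moves each channel 60% toward 255:
  R: 186 + 0.6×(255−186) = 186 + 41.4 = 227.4 → 227
  G: 155 + 0.6×(255−155) = 155 + 60 = 215 → 215
  B: 32 + 0.6×(255−32) = 32 + 133.8 = 165.8 → 166
After the tint: rgb(227, 215, 166) = #e3d7a6.
Lerp each channel 40% toward 255:
  R: 227 + 0.4×(255−227) = 227 + 11.2 = 238.2 → 238
  G: 215 + 0.4×(255−215) = 215 + 16 = 231 → 231
  B: 166 + 35.6 = 201.6 → 202
rgb(238, 231, 202) = #eee7ca.

#eee7ca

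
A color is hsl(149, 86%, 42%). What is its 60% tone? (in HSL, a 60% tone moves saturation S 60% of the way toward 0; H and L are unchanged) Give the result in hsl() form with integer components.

hsl(149, 34%, 42%)

S moves 60% from 86 toward 0: 86 − 51.6 = 34.4 → 34.
H and L are unchanged.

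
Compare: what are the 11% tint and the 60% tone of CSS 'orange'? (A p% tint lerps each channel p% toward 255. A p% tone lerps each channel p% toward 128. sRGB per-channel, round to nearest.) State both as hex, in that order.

#FFAF1C, #B38F4D

CSS orange is rgb(255, 165, 0).
11% tint:
  R: 255 + 0.11×(255−255) = 255 + 0 = 255 → 255
  G: 165 + 0.11×(255−165) = 165 + 9.9 = 174.9 → 175
  B: 0 + 0.11×(255−0) = 0 + 28.05 = 28.05 → 28
  → #FFAF1C
60% tone:
  R: 255 + 0.6×(128−255) = 255 − 76.2 = 178.8 → 179
  G: 165 + 0.6×(128−165) = 165 − 22.2 = 142.8 → 143
  B: 0 + 0.6×(128−0) = 0 + 76.8 = 76.8 → 77
  → #B38F4D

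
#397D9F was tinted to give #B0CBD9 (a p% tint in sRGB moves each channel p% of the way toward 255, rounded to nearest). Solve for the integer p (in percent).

#397D9F is rgb(57, 125, 159); #B0CBD9 is rgb(176, 203, 217).
On the R channel (widest range): 176 ≈ 57 + (p/100)(255 − 57), so p ≈ 100×(176 − 57)/(255 − 57) = 11900/198 = 60.10.
p = 60 reproduces all three channels after rounding.

60%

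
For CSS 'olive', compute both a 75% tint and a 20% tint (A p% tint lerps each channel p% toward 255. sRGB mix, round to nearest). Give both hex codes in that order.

CSS olive is rgb(128, 128, 0).
75% tint:
  R: 128 + 95.25 = 223.25 → 223
  G: 128 + 0.75×(255−128) = 128 + 95.25 = 223.25 → 223
  B: 0 + 191.25 = 191.25 → 191
  → #dfdfbf
20% tint:
  R: 128 + 0.2×(255−128) = 128 + 25.4 = 153.4 → 153
  G: 128 + 25.4 = 153.4 → 153
  B: 0 + 0.2×(255−0) = 0 + 51 = 51 → 51
  → #999933

#dfdfbf, #999933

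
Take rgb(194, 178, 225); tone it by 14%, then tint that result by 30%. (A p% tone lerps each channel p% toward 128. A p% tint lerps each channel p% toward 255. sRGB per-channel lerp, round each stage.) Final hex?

#CEC4E0

A 14% tone moves each channel 14% toward 128:
  R: 194 + 0.14×(128−194) = 194 − 9.24 = 184.76 → 185
  G: 178 + 0.14×(128−178) = 178 − 7 = 171 → 171
  B: 225 + 0.14×(128−225) = 225 − 13.58 = 211.42 → 211
After the tone: rgb(185, 171, 211) = #B9ABD3.
Lerp each channel 30% toward 255:
  R: 185 + 0.3×(255−185) = 185 + 21 = 206 → 206
  G: 171 + 0.3×(255−171) = 171 + 25.2 = 196.2 → 196
  B: 211 + 0.3×(255−211) = 211 + 13.2 = 224.2 → 224
rgb(206, 196, 224) = #CEC4E0.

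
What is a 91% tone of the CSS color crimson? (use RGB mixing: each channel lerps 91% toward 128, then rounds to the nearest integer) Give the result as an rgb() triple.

rgb(136, 118, 122)

CSS crimson is rgb(220, 20, 60).
Lerp each channel 91% toward 128:
  R: 220 + 0.91×(128−220) = 220 − 83.72 = 136.28 → 136
  G: 20 + 0.91×(128−20) = 20 + 98.28 = 118.28 → 118
  B: 60 + 61.88 = 121.88 → 122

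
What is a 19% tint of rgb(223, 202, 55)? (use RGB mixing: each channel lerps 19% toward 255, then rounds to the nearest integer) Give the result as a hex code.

Per channel, c → c + 0.19(255 − c):
  R: 223 + 0.19×(255−223) = 223 + 6.08 = 229.08 → 229
  G: 202 + 0.19×(255−202) = 202 + 10.07 = 212.07 → 212
  B: 55 + 0.19×(255−55) = 55 + 38 = 93 → 93
rgb(229, 212, 93) = #e5d45d.

#e5d45d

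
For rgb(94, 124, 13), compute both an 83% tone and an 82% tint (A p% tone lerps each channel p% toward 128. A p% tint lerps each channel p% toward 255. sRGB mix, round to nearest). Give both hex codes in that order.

#7A7F6C, #E2E7D3

83% tone:
  R: 94 + 0.83×(128−94) = 94 + 28.22 = 122.22 → 122
  G: 124 + 0.83×(128−124) = 124 + 3.32 = 127.32 → 127
  B: 13 + 95.45 = 108.45 → 108
  → #7A7F6C
82% tint:
  R: 94 + 132.02 = 226.02 → 226
  G: 124 + 0.82×(255−124) = 124 + 107.42 = 231.42 → 231
  B: 13 + 0.82×(255−13) = 13 + 198.44 = 211.44 → 211
  → #E2E7D3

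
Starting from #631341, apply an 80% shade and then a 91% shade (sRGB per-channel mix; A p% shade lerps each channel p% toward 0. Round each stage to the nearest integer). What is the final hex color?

#631341 is rgb(99, 19, 65).
An 80% shade moves each channel 80% toward 0:
  R: 99 + 0.8×(0−99) = 99 − 79.2 = 19.8 → 20
  G: 19 + 0.8×(0−19) = 19 − 15.2 = 3.8 → 4
  B: 65 − 52 = 13 → 13
After the shade: rgb(20, 4, 13) = #14040d.
Per channel, c → c + 0.91(0 − c):
  R: 20 − 18.2 = 1.8 → 2
  G: 4 + 0.91×(0−4) = 4 − 3.64 = 0.36 → 0
  B: 13 + 0.91×(0−13) = 13 − 11.83 = 1.17 → 1
rgb(2, 0, 1) = #020001.

#020001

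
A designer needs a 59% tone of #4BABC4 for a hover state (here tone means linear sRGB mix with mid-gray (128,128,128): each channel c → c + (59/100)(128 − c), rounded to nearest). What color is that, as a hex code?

#6A929C

#4BABC4 is rgb(75, 171, 196).
A 59% tone moves each channel 59% toward 128:
  R: 75 + 0.59×(128−75) = 75 + 31.27 = 106.27 → 106
  G: 171 + 0.59×(128−171) = 171 − 25.37 = 145.63 → 146
  B: 196 − 40.12 = 155.88 → 156
rgb(106, 146, 156) = #6A929C.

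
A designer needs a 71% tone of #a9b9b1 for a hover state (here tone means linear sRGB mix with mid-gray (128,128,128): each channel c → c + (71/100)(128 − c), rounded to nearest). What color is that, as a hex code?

#a9b9b1 is rgb(169, 185, 177).
Per channel, c → c + 0.71(128 − c):
  R: 169 − 29.11 = 139.89 → 140
  G: 185 + 0.71×(128−185) = 185 − 40.47 = 144.53 → 145
  B: 177 − 34.79 = 142.21 → 142
rgb(140, 145, 142) = #8c918e.

#8c918e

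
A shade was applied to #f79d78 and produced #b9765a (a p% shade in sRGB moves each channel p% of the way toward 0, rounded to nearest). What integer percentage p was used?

#f79d78 is rgb(247, 157, 120); #b9765a is rgb(185, 118, 90).
On the R channel (widest range): 185 ≈ 247 + (p/100)(0 − 247), so p ≈ 100×(185 − 247)/(0 − 247) = -6200/-247 = 25.10.
p = 25 reproduces all three channels after rounding.

25%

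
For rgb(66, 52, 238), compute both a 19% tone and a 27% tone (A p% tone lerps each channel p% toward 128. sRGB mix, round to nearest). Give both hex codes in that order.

#4E42D9, #5349D0

19% tone:
  R: 66 + 11.78 = 77.78 → 78
  G: 52 + 14.44 = 66.44 → 66
  B: 238 − 20.9 = 217.1 → 217
  → #4E42D9
27% tone:
  R: 66 + 0.27×(128−66) = 66 + 16.74 = 82.74 → 83
  G: 52 + 20.52 = 72.52 → 73
  B: 238 + 0.27×(128−238) = 238 − 29.7 = 208.3 → 208
  → #5349D0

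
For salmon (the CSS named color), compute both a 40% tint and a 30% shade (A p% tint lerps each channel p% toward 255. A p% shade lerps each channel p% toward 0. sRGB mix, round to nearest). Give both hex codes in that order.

#FCB3AA, #AF5A50

CSS salmon is rgb(250, 128, 114).
40% tint:
  R: 250 + 2 = 252 → 252
  G: 128 + 0.4×(255−128) = 128 + 50.8 = 178.8 → 179
  B: 114 + 56.4 = 170.4 → 170
  → #FCB3AA
30% shade:
  R: 250 + 0.3×(0−250) = 250 − 75 = 175 → 175
  G: 128 − 38.4 = 89.6 → 90
  B: 114 + 0.3×(0−114) = 114 − 34.2 = 79.8 → 80
  → #AF5A50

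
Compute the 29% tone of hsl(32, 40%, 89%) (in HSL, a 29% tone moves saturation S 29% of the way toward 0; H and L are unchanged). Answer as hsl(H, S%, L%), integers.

hsl(32, 28%, 89%)

S moves 29% from 40 toward 0: 40 − 11.6 = 28.4 → 28.
H and L are unchanged.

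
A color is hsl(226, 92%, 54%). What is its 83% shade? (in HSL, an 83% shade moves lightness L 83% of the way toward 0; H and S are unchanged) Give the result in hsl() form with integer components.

hsl(226, 92%, 9%)

L moves 83% from 54 toward 0: 54 − 44.82 = 9.18 → 9.
H and S are unchanged.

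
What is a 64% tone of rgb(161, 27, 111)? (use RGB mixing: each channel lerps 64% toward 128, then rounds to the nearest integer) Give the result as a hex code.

#8C5C7A

Per channel, c → c + 0.64(128 − c):
  R: 161 + 0.64×(128−161) = 161 − 21.12 = 139.88 → 140
  G: 27 + 0.64×(128−27) = 27 + 64.64 = 91.64 → 92
  B: 111 + 0.64×(128−111) = 111 + 10.88 = 121.88 → 122
rgb(140, 92, 122) = #8C5C7A.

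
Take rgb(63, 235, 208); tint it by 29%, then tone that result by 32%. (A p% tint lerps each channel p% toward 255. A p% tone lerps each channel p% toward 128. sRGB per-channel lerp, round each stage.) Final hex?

#7acdc0

Lerp each channel 29% toward 255:
  R: 63 + 0.29×(255−63) = 63 + 55.68 = 118.68 → 119
  G: 235 + 5.8 = 240.8 → 241
  B: 208 + 13.63 = 221.63 → 222
After the tint: rgb(119, 241, 222) = #77f1de.
A 32% tone moves each channel 32% toward 128:
  R: 119 + 0.32×(128−119) = 119 + 2.88 = 121.88 → 122
  G: 241 + 0.32×(128−241) = 241 − 36.16 = 204.84 → 205
  B: 222 + 0.32×(128−222) = 222 − 30.08 = 191.92 → 192
rgb(122, 205, 192) = #7acdc0.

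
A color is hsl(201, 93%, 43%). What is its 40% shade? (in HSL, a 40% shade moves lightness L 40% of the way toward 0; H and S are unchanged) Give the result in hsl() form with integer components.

L moves 40% from 43 toward 0: 43 − 17.2 = 25.8 → 26.
H and S are unchanged.

hsl(201, 93%, 26%)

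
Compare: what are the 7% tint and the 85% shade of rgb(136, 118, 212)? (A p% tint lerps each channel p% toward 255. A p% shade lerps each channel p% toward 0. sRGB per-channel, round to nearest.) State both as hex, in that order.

#9080d7, #141220

7% tint:
  R: 136 + 0.07×(255−136) = 136 + 8.33 = 144.33 → 144
  G: 118 + 0.07×(255−118) = 118 + 9.59 = 127.59 → 128
  B: 212 + 3.01 = 215.01 → 215
  → #9080d7
85% shade:
  R: 136 − 115.6 = 20.4 → 20
  G: 118 + 0.85×(0−118) = 118 − 100.3 = 17.7 → 18
  B: 212 + 0.85×(0−212) = 212 − 180.2 = 31.8 → 32
  → #141220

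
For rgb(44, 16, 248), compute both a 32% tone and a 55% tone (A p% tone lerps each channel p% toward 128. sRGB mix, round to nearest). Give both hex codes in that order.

32% tone:
  R: 44 + 0.32×(128−44) = 44 + 26.88 = 70.88 → 71
  G: 16 + 0.32×(128−16) = 16 + 35.84 = 51.84 → 52
  B: 248 − 38.4 = 209.6 → 210
  → #4734d2
55% tone:
  R: 44 + 0.55×(128−44) = 44 + 46.2 = 90.2 → 90
  G: 16 + 0.55×(128−16) = 16 + 61.6 = 77.6 → 78
  B: 248 + 0.55×(128−248) = 248 − 66 = 182 → 182
  → #5a4eb6

#4734d2, #5a4eb6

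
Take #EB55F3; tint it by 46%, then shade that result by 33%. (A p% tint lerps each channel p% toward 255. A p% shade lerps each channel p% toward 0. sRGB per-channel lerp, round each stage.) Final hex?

#EB55F3 is rgb(235, 85, 243).
A 46% tint moves each channel 46% toward 255:
  R: 235 + 0.46×(255−235) = 235 + 9.2 = 244.2 → 244
  G: 85 + 0.46×(255−85) = 85 + 78.2 = 163.2 → 163
  B: 243 + 5.52 = 248.52 → 249
After the tint: rgb(244, 163, 249) = #F4A3F9.
Lerp each channel 33% toward 0:
  R: 244 + 0.33×(0−244) = 244 − 80.52 = 163.48 → 163
  G: 163 + 0.33×(0−163) = 163 − 53.79 = 109.21 → 109
  B: 249 + 0.33×(0−249) = 249 − 82.17 = 166.83 → 167
rgb(163, 109, 167) = #A36DA7.

#A36DA7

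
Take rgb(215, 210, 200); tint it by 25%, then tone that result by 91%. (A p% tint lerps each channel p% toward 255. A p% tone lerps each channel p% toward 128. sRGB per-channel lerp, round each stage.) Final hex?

Per channel, c → c + 0.25(255 − c):
  R: 215 + 0.25×(255−215) = 215 + 10 = 225 → 225
  G: 210 + 11.25 = 221.25 → 221
  B: 200 + 13.75 = 213.75 → 214
After the tint: rgb(225, 221, 214) = #E1DDD6.
Lerp each channel 91% toward 128:
  R: 225 − 88.27 = 136.73 → 137
  G: 221 − 84.63 = 136.37 → 136
  B: 214 − 78.26 = 135.74 → 136
rgb(137, 136, 136) = #898888.

#898888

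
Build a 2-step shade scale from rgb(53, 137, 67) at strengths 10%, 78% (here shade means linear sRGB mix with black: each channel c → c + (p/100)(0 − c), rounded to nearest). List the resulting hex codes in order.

10%: (53 − 5.3 = 47.7→48, 137 − 13.7 = 123.3→123, 67 − 6.7 = 60.3→60) → #307B3C
78%: (53 − 41.34 = 11.66→12, 137 − 106.86 = 30.14→30, 67 − 52.26 = 14.74→15) → #0C1E0F

#307B3C, #0C1E0F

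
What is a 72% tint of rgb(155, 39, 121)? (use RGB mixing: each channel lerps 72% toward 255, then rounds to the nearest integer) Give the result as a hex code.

#e3c3d9

Per channel, c → c + 0.72(255 − c):
  R: 155 + 72 = 227 → 227
  G: 39 + 155.52 = 194.52 → 195
  B: 121 + 0.72×(255−121) = 121 + 96.48 = 217.48 → 217
rgb(227, 195, 217) = #e3c3d9.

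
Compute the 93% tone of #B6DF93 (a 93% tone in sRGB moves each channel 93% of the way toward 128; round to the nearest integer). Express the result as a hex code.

#B6DF93 is rgb(182, 223, 147).
A 93% tone moves each channel 93% toward 128:
  R: 182 + 0.93×(128−182) = 182 − 50.22 = 131.78 → 132
  G: 223 − 88.35 = 134.65 → 135
  B: 147 + 0.93×(128−147) = 147 − 17.67 = 129.33 → 129
rgb(132, 135, 129) = #848781.

#848781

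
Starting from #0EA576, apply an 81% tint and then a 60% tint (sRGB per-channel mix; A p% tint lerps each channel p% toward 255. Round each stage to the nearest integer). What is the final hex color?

#EDF8F5

#0EA576 is rgb(14, 165, 118).
Per channel, c → c + 0.81(255 − c):
  R: 14 + 0.81×(255−14) = 14 + 195.21 = 209.21 → 209
  G: 165 + 0.81×(255−165) = 165 + 72.9 = 237.9 → 238
  B: 118 + 110.97 = 228.97 → 229
After the tint: rgb(209, 238, 229) = #D1EEE5.
Lerp each channel 60% toward 255:
  R: 209 + 0.6×(255−209) = 209 + 27.6 = 236.6 → 237
  G: 238 + 0.6×(255−238) = 238 + 10.2 = 248.2 → 248
  B: 229 + 15.6 = 244.6 → 245
rgb(237, 248, 245) = #EDF8F5.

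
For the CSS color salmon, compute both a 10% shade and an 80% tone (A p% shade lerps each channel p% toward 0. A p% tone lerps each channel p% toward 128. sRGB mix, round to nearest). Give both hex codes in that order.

CSS salmon is rgb(250, 128, 114).
10% shade:
  R: 250 − 25 = 225 → 225
  G: 128 + 0.1×(0−128) = 128 − 12.8 = 115.2 → 115
  B: 114 − 11.4 = 102.6 → 103
  → #E17367
80% tone:
  R: 250 + 0.8×(128−250) = 250 − 97.6 = 152.4 → 152
  G: 128 + 0 = 128 → 128
  B: 114 + 11.2 = 125.2 → 125
  → #98807D

#E17367, #98807D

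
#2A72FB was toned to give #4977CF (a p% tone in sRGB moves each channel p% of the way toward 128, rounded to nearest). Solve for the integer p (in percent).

36%

#2A72FB is rgb(42, 114, 251); #4977CF is rgb(73, 119, 207).
On the B channel (widest range): 207 ≈ 251 + (p/100)(128 − 251), so p ≈ 100×(207 − 251)/(128 − 251) = -4400/-123 = 35.77.
p = 36 reproduces all three channels after rounding.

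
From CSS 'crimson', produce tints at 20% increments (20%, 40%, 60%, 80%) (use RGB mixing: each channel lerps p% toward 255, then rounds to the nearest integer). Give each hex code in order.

CSS crimson is rgb(220, 20, 60).
20%: (220 + 7 = 227→227, 20 + 47 = 67→67, 60 + 39 = 99→99) → #E34363
40%: (220 + 14 = 234→234, 20 + 94 = 114→114, 60 + 78 = 138→138) → #EA728A
60%: (220 + 21 = 241→241, 20 + 141 = 161→161, 60 + 117 = 177→177) → #F1A1B1
80%: (220 + 28 = 248→248, 20 + 188 = 208→208, 60 + 156 = 216→216) → #F8D0D8

#E34363, #EA728A, #F1A1B1, #F8D0D8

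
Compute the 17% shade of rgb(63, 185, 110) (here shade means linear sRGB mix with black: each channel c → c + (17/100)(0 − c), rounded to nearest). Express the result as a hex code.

#349a5b

Lerp each channel 17% toward 0:
  R: 63 + 0.17×(0−63) = 63 − 10.71 = 52.29 → 52
  G: 185 + 0.17×(0−185) = 185 − 31.45 = 153.55 → 154
  B: 110 + 0.17×(0−110) = 110 − 18.7 = 91.3 → 91
rgb(52, 154, 91) = #349a5b.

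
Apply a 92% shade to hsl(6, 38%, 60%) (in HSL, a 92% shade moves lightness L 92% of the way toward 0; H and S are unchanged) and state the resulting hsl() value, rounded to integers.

hsl(6, 38%, 5%)

L moves 92% from 60 toward 0: 60 − 55.2 = 4.8 → 5.
H and S are unchanged.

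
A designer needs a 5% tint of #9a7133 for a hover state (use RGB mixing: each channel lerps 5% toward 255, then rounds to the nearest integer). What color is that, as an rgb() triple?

#9a7133 is rgb(154, 113, 51).
Per channel, c → c + 0.05(255 − c):
  R: 154 + 5.05 = 159.05 → 159
  G: 113 + 0.05×(255−113) = 113 + 7.1 = 120.1 → 120
  B: 51 + 0.05×(255−51) = 51 + 10.2 = 61.2 → 61

rgb(159, 120, 61)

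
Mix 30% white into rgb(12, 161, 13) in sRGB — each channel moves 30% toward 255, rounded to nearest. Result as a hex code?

#55BD56

Per channel, c → c + 0.3(255 − c):
  R: 12 + 72.9 = 84.9 → 85
  G: 161 + 0.3×(255−161) = 161 + 28.2 = 189.2 → 189
  B: 13 + 72.6 = 85.6 → 86
rgb(85, 189, 86) = #55BD56.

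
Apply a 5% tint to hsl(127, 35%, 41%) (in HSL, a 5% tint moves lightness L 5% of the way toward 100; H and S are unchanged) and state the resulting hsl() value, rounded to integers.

L moves 5% from 41 toward 100: 41 + 2.95 = 43.95 → 44.
H and S are unchanged.

hsl(127, 35%, 44%)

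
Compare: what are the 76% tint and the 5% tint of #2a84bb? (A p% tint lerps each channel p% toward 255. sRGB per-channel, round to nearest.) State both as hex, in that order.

#2a84bb is rgb(42, 132, 187).
76% tint:
  R: 42 + 161.88 = 203.88 → 204
  G: 132 + 0.76×(255−132) = 132 + 93.48 = 225.48 → 225
  B: 187 + 51.68 = 238.68 → 239
  → #cce1ef
5% tint:
  R: 42 + 0.05×(255−42) = 42 + 10.65 = 52.65 → 53
  G: 132 + 0.05×(255−132) = 132 + 6.15 = 138.15 → 138
  B: 187 + 0.05×(255−187) = 187 + 3.4 = 190.4 → 190
  → #358abe

#cce1ef, #358abe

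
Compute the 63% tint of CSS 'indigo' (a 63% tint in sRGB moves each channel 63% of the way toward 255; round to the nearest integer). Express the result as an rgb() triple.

CSS indigo is rgb(75, 0, 130).
A 63% tint moves each channel 63% toward 255:
  R: 75 + 0.63×(255−75) = 75 + 113.4 = 188.4 → 188
  G: 0 + 0.63×(255−0) = 0 + 160.65 = 160.65 → 161
  B: 130 + 0.63×(255−130) = 130 + 78.75 = 208.75 → 209

rgb(188, 161, 209)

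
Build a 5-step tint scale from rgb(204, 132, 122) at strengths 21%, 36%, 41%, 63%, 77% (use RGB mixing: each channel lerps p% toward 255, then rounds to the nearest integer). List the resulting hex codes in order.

#D79E96, #DEB0AA, #E1B6B1, #ECD1CE, #F3E3E0

21%: (204 + 10.71 = 214.71→215, 132 + 25.83 = 157.83→158, 122 + 27.93 = 149.93→150) → #D79E96
36%: (204 + 18.36 = 222.36→222, 132 + 44.28 = 176.28→176, 122 + 47.88 = 169.88→170) → #DEB0AA
41%: (204 + 20.91 = 224.91→225, 132 + 50.43 = 182.43→182, 122 + 54.53 = 176.53→177) → #E1B6B1
63%: (204 + 32.13 = 236.13→236, 132 + 77.49 = 209.49→209, 122 + 83.79 = 205.79→206) → #ECD1CE
77%: (204 + 39.27 = 243.27→243, 132 + 94.71 = 226.71→227, 122 + 102.41 = 224.41→224) → #F3E3E0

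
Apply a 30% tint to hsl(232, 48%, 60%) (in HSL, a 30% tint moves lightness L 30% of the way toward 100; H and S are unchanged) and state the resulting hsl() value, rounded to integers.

L moves 30% from 60 toward 100: 60 + 12 = 72 → 72.
H and S are unchanged.

hsl(232, 48%, 72%)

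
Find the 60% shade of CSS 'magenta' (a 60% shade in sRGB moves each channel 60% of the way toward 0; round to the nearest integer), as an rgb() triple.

CSS magenta is rgb(255, 0, 255).
A 60% shade moves each channel 60% toward 0:
  R: 255 + 0.6×(0−255) = 255 − 153 = 102 → 102
  G: 0 + 0.6×(0−0) = 0 + 0 = 0 → 0
  B: 255 + 0.6×(0−255) = 255 − 153 = 102 → 102

rgb(102, 0, 102)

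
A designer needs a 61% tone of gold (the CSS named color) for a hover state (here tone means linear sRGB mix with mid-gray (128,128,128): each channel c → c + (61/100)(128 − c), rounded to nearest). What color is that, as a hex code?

#b2a24e

CSS gold is rgb(255, 215, 0).
A 61% tone moves each channel 61% toward 128:
  R: 255 − 77.47 = 177.53 → 178
  G: 215 − 53.07 = 161.93 → 162
  B: 0 + 78.08 = 78.08 → 78
rgb(178, 162, 78) = #b2a24e.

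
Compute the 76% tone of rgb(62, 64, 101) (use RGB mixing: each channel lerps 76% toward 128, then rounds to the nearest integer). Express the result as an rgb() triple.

Per channel, c → c + 0.76(128 − c):
  R: 62 + 0.76×(128−62) = 62 + 50.16 = 112.16 → 112
  G: 64 + 0.76×(128−64) = 64 + 48.64 = 112.64 → 113
  B: 101 + 0.76×(128−101) = 101 + 20.52 = 121.52 → 122

rgb(112, 113, 122)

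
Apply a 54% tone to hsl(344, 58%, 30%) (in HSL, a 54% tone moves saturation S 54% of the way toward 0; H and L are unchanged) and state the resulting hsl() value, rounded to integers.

hsl(344, 27%, 30%)

S moves 54% from 58 toward 0: 58 − 31.32 = 26.68 → 27.
H and L are unchanged.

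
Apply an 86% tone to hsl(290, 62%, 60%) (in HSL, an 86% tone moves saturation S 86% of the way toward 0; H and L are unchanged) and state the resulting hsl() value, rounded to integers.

S moves 86% from 62 toward 0: 62 − 53.32 = 8.68 → 9.
H and L are unchanged.

hsl(290, 9%, 60%)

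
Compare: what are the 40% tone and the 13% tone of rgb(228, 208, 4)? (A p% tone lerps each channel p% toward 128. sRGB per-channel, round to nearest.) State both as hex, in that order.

#BCB036, #D7C614

40% tone:
  R: 228 − 40 = 188 → 188
  G: 208 + 0.4×(128−208) = 208 − 32 = 176 → 176
  B: 4 + 0.4×(128−4) = 4 + 49.6 = 53.6 → 54
  → #BCB036
13% tone:
  R: 228 + 0.13×(128−228) = 228 − 13 = 215 → 215
  G: 208 + 0.13×(128−208) = 208 − 10.4 = 197.6 → 198
  B: 4 + 16.12 = 20.12 → 20
  → #D7C614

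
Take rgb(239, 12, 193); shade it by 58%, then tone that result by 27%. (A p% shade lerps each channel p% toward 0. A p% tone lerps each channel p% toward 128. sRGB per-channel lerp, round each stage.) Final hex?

#6C265E

Per channel, c → c + 0.58(0 − c):
  R: 239 − 138.62 = 100.38 → 100
  G: 12 + 0.58×(0−12) = 12 − 6.96 = 5.04 → 5
  B: 193 + 0.58×(0−193) = 193 − 111.94 = 81.06 → 81
After the shade: rgb(100, 5, 81) = #640551.
Lerp each channel 27% toward 128:
  R: 100 + 7.56 = 107.56 → 108
  G: 5 + 0.27×(128−5) = 5 + 33.21 = 38.21 → 38
  B: 81 + 12.69 = 93.69 → 94
rgb(108, 38, 94) = #6C265E.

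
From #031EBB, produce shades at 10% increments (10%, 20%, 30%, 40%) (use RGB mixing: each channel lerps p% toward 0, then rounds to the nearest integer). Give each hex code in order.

#031EBB is rgb(3, 30, 187).
10%: (3→3, 30 − 3 = 27→27, 187 − 18.7 = 168.3→168) → #031BA8
20%: (3 − 0.6 = 2.4→2, 30 − 6 = 24→24, 187 − 37.4 = 149.6→150) → #021896
30%: (3 − 0.9 = 2.1→2, 30 − 9 = 21→21, 187 − 56.1 = 130.9→131) → #021583
40%: (3 − 1.2 = 1.8→2, 30 − 12 = 18→18, 187 − 74.8 = 112.2→112) → #021270

#031BA8, #021896, #021583, #021270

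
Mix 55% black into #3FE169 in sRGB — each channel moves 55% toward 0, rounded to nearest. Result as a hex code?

#1C652F

#3FE169 is rgb(63, 225, 105).
Lerp each channel 55% toward 0:
  R: 63 + 0.55×(0−63) = 63 − 34.65 = 28.35 → 28
  G: 225 − 123.75 = 101.25 → 101
  B: 105 + 0.55×(0−105) = 105 − 57.75 = 47.25 → 47
rgb(28, 101, 47) = #1C652F.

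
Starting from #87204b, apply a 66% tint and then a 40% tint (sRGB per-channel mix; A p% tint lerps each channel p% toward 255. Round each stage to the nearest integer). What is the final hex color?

#87204b is rgb(135, 32, 75).
Lerp each channel 66% toward 255:
  R: 135 + 79.2 = 214.2 → 214
  G: 32 + 147.18 = 179.18 → 179
  B: 75 + 0.66×(255−75) = 75 + 118.8 = 193.8 → 194
After the tint: rgb(214, 179, 194) = #d6b3c2.
Lerp each channel 40% toward 255:
  R: 214 + 16.4 = 230.4 → 230
  G: 179 + 30.4 = 209.4 → 209
  B: 194 + 0.4×(255−194) = 194 + 24.4 = 218.4 → 218
rgb(230, 209, 218) = #e6d1da.

#e6d1da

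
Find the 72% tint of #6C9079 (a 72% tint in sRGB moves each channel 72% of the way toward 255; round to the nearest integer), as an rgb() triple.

#6C9079 is rgb(108, 144, 121).
A 72% tint moves each channel 72% toward 255:
  R: 108 + 0.72×(255−108) = 108 + 105.84 = 213.84 → 214
  G: 144 + 0.72×(255−144) = 144 + 79.92 = 223.92 → 224
  B: 121 + 0.72×(255−121) = 121 + 96.48 = 217.48 → 217

rgb(214, 224, 217)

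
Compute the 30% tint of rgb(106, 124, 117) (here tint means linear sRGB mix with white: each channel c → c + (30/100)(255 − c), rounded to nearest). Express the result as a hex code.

Per channel, c → c + 0.3(255 − c):
  R: 106 + 0.3×(255−106) = 106 + 44.7 = 150.7 → 151
  G: 124 + 0.3×(255−124) = 124 + 39.3 = 163.3 → 163
  B: 117 + 41.4 = 158.4 → 158
rgb(151, 163, 158) = #97A39E.

#97A39E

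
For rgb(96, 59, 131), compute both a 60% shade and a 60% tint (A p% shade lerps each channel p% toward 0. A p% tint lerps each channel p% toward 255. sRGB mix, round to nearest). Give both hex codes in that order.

60% shade:
  R: 96 − 57.6 = 38.4 → 38
  G: 59 − 35.4 = 23.6 → 24
  B: 131 + 0.6×(0−131) = 131 − 78.6 = 52.4 → 52
  → #261834
60% tint:
  R: 96 + 95.4 = 191.4 → 191
  G: 59 + 0.6×(255−59) = 59 + 117.6 = 176.6 → 177
  B: 131 + 74.4 = 205.4 → 205
  → #bfb1cd

#261834, #bfb1cd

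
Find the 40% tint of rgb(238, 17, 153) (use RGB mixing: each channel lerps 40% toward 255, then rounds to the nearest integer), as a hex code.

#F570C2

Lerp each channel 40% toward 255:
  R: 238 + 0.4×(255−238) = 238 + 6.8 = 244.8 → 245
  G: 17 + 0.4×(255−17) = 17 + 95.2 = 112.2 → 112
  B: 153 + 40.8 = 193.8 → 194
rgb(245, 112, 194) = #F570C2.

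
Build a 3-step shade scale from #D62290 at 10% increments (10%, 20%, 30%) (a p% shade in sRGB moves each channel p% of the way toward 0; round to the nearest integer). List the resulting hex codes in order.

#D62290 is rgb(214, 34, 144).
10%: (214 − 21.4 = 192.6→193, 34 − 3.4 = 30.6→31, 144 − 14.4 = 129.6→130) → #C11F82
20%: (214 − 42.8 = 171.2→171, 34 − 6.8 = 27.2→27, 144 − 28.8 = 115.2→115) → #AB1B73
30%: (214 − 64.2 = 149.8→150, 34 − 10.2 = 23.8→24, 144 − 43.2 = 100.8→101) → #961865

#C11F82, #AB1B73, #961865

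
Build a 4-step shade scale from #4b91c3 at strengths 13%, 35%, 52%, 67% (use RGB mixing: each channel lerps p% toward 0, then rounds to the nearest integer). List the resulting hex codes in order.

#4b91c3 is rgb(75, 145, 195).
13%: (75 − 9.75 = 65.25→65, 145 − 18.85 = 126.15→126, 195 − 25.35 = 169.65→170) → #417eaa
35%: (75 − 26.25 = 48.75→49, 145 − 50.75 = 94.25→94, 195 − 68.25 = 126.75→127) → #315e7f
52%: (75 − 39 = 36→36, 145 − 75.4 = 69.6→70, 195 − 101.4 = 93.6→94) → #24465e
67%: (75 − 50.25 = 24.75→25, 145 − 97.15 = 47.85→48, 195 − 130.65 = 64.35→64) → #193040

#417eaa, #315e7f, #24465e, #193040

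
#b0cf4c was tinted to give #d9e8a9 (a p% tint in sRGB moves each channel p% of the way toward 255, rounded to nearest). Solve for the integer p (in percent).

52%

#b0cf4c is rgb(176, 207, 76); #d9e8a9 is rgb(217, 232, 169).
On the B channel (widest range): 169 ≈ 76 + (p/100)(255 − 76), so p ≈ 100×(169 − 76)/(255 − 76) = 9300/179 = 51.96.
p = 52 reproduces all three channels after rounding.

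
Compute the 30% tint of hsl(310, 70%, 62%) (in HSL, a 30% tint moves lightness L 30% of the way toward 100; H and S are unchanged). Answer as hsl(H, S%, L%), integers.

L moves 30% from 62 toward 100: 62 + 11.4 = 73.4 → 73.
H and S are unchanged.

hsl(310, 70%, 73%)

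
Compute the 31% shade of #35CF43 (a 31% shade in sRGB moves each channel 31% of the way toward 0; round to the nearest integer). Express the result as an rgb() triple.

#35CF43 is rgb(53, 207, 67).
A 31% shade moves each channel 31% toward 0:
  R: 53 + 0.31×(0−53) = 53 − 16.43 = 36.57 → 37
  G: 207 − 64.17 = 142.83 → 143
  B: 67 − 20.77 = 46.23 → 46

rgb(37, 143, 46)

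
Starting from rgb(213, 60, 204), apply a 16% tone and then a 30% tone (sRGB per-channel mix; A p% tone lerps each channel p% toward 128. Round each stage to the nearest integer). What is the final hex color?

#b258ad

A 16% tone moves each channel 16% toward 128:
  R: 213 + 0.16×(128−213) = 213 − 13.6 = 199.4 → 199
  G: 60 + 0.16×(128−60) = 60 + 10.88 = 70.88 → 71
  B: 204 − 12.16 = 191.84 → 192
After the tone: rgb(199, 71, 192) = #c747c0.
Lerp each channel 30% toward 128:
  R: 199 + 0.3×(128−199) = 199 − 21.3 = 177.7 → 178
  G: 71 + 0.3×(128−71) = 71 + 17.1 = 88.1 → 88
  B: 192 + 0.3×(128−192) = 192 − 19.2 = 172.8 → 173
rgb(178, 88, 173) = #b258ad.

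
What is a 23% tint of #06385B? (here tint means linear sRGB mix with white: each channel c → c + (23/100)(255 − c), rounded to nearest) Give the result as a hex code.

#3F6681

#06385B is rgb(6, 56, 91).
Per channel, c → c + 0.23(255 − c):
  R: 6 + 0.23×(255−6) = 6 + 57.27 = 63.27 → 63
  G: 56 + 0.23×(255−56) = 56 + 45.77 = 101.77 → 102
  B: 91 + 0.23×(255−91) = 91 + 37.72 = 128.72 → 129
rgb(63, 102, 129) = #3F6681.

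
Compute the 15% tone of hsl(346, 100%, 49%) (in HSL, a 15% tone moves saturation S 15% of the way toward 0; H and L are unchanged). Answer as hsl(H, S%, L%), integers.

hsl(346, 85%, 49%)

S moves 15% from 100 toward 0: 100 − 15 = 85 → 85.
H and L are unchanged.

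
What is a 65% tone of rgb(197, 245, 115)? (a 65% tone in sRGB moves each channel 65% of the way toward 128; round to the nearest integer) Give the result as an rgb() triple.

Lerp each channel 65% toward 128:
  R: 197 + 0.65×(128−197) = 197 − 44.85 = 152.15 → 152
  G: 245 + 0.65×(128−245) = 245 − 76.05 = 168.95 → 169
  B: 115 + 0.65×(128−115) = 115 + 8.45 = 123.45 → 123

rgb(152, 169, 123)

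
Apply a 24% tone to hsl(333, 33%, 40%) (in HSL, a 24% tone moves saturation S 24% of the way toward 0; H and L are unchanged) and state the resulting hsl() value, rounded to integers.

S moves 24% from 33 toward 0: 33 − 7.92 = 25.08 → 25.
H and L are unchanged.

hsl(333, 25%, 40%)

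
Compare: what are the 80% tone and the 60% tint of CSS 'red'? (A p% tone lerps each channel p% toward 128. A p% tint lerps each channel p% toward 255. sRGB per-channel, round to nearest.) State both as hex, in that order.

#996666, #FF9999

CSS red is rgb(255, 0, 0).
80% tone:
  R: 255 + 0.8×(128−255) = 255 − 101.6 = 153.4 → 153
  G: 0 + 102.4 = 102.4 → 102
  B: 0 + 102.4 = 102.4 → 102
  → #996666
60% tint:
  R: 255 + 0.6×(255−255) = 255 + 0 = 255 → 255
  G: 0 + 0.6×(255−0) = 0 + 153 = 153 → 153
  B: 0 + 153 = 153 → 153
  → #FF9999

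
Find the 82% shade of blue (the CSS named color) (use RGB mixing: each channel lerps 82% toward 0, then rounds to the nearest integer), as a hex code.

CSS blue is rgb(0, 0, 255).
Lerp each channel 82% toward 0:
  R: 0 + 0.82×(0−0) = 0 + 0 = 0 → 0
  G: 0 + 0.82×(0−0) = 0 + 0 = 0 → 0
  B: 255 − 209.1 = 45.9 → 46
rgb(0, 0, 46) = #00002E.

#00002E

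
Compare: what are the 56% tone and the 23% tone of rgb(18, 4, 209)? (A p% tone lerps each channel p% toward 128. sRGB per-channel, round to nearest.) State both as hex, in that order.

56% tone:
  R: 18 + 0.56×(128−18) = 18 + 61.6 = 79.6 → 80
  G: 4 + 69.44 = 73.44 → 73
  B: 209 + 0.56×(128−209) = 209 − 45.36 = 163.64 → 164
  → #5049A4
23% tone:
  R: 18 + 25.3 = 43.3 → 43
  G: 4 + 0.23×(128−4) = 4 + 28.52 = 32.52 → 33
  B: 209 + 0.23×(128−209) = 209 − 18.63 = 190.37 → 190
  → #2B21BE

#5049A4, #2B21BE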